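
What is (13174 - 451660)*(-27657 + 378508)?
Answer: -153843251586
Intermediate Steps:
(13174 - 451660)*(-27657 + 378508) = -438486*350851 = -153843251586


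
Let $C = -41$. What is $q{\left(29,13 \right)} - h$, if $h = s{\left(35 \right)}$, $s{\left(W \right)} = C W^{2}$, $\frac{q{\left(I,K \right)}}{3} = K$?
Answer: $50264$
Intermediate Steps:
$q{\left(I,K \right)} = 3 K$
$s{\left(W \right)} = - 41 W^{2}$
$h = -50225$ ($h = - 41 \cdot 35^{2} = \left(-41\right) 1225 = -50225$)
$q{\left(29,13 \right)} - h = 3 \cdot 13 - -50225 = 39 + 50225 = 50264$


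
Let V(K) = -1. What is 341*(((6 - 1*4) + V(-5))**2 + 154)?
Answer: 52855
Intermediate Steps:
341*(((6 - 1*4) + V(-5))**2 + 154) = 341*(((6 - 1*4) - 1)**2 + 154) = 341*(((6 - 4) - 1)**2 + 154) = 341*((2 - 1)**2 + 154) = 341*(1**2 + 154) = 341*(1 + 154) = 341*155 = 52855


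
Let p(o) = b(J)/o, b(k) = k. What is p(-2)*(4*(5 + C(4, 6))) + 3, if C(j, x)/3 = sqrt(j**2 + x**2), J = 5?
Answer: -47 - 60*sqrt(13) ≈ -263.33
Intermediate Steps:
C(j, x) = 3*sqrt(j**2 + x**2)
p(o) = 5/o
p(-2)*(4*(5 + C(4, 6))) + 3 = (5/(-2))*(4*(5 + 3*sqrt(4**2 + 6**2))) + 3 = (5*(-1/2))*(4*(5 + 3*sqrt(16 + 36))) + 3 = -10*(5 + 3*sqrt(52)) + 3 = -10*(5 + 3*(2*sqrt(13))) + 3 = -10*(5 + 6*sqrt(13)) + 3 = -5*(20 + 24*sqrt(13))/2 + 3 = (-50 - 60*sqrt(13)) + 3 = -47 - 60*sqrt(13)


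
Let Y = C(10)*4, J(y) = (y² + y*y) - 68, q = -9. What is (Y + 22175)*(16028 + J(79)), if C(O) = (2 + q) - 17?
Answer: 627970918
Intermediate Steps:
J(y) = -68 + 2*y² (J(y) = (y² + y²) - 68 = 2*y² - 68 = -68 + 2*y²)
C(O) = -24 (C(O) = (2 - 9) - 17 = -7 - 17 = -24)
Y = -96 (Y = -24*4 = -96)
(Y + 22175)*(16028 + J(79)) = (-96 + 22175)*(16028 + (-68 + 2*79²)) = 22079*(16028 + (-68 + 2*6241)) = 22079*(16028 + (-68 + 12482)) = 22079*(16028 + 12414) = 22079*28442 = 627970918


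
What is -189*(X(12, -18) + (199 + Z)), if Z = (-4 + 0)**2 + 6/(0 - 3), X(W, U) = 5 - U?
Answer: -44604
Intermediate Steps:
Z = 14 (Z = (-4)**2 + 6/(-3) = 16 - 1/3*6 = 16 - 2 = 14)
-189*(X(12, -18) + (199 + Z)) = -189*((5 - 1*(-18)) + (199 + 14)) = -189*((5 + 18) + 213) = -189*(23 + 213) = -189*236 = -44604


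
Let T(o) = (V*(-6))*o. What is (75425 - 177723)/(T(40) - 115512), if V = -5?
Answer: 51149/57156 ≈ 0.89490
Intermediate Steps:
T(o) = 30*o (T(o) = (-5*(-6))*o = 30*o)
(75425 - 177723)/(T(40) - 115512) = (75425 - 177723)/(30*40 - 115512) = -102298/(1200 - 115512) = -102298/(-114312) = -102298*(-1/114312) = 51149/57156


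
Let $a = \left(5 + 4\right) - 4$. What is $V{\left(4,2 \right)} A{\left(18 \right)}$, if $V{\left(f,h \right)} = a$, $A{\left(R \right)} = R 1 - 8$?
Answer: $50$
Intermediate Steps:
$A{\left(R \right)} = -8 + R$ ($A{\left(R \right)} = R - 8 = -8 + R$)
$a = 5$ ($a = 9 - 4 = 5$)
$V{\left(f,h \right)} = 5$
$V{\left(4,2 \right)} A{\left(18 \right)} = 5 \left(-8 + 18\right) = 5 \cdot 10 = 50$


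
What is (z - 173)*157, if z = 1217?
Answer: 163908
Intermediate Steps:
(z - 173)*157 = (1217 - 173)*157 = 1044*157 = 163908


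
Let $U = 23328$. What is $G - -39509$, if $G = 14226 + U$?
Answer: $77063$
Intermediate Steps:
$G = 37554$ ($G = 14226 + 23328 = 37554$)
$G - -39509 = 37554 - -39509 = 37554 + 39509 = 77063$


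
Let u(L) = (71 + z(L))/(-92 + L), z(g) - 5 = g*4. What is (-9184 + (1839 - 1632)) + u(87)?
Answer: -45309/5 ≈ -9061.8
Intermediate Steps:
z(g) = 5 + 4*g (z(g) = 5 + g*4 = 5 + 4*g)
u(L) = (76 + 4*L)/(-92 + L) (u(L) = (71 + (5 + 4*L))/(-92 + L) = (76 + 4*L)/(-92 + L))
(-9184 + (1839 - 1632)) + u(87) = (-9184 + (1839 - 1632)) + 4*(19 + 87)/(-92 + 87) = (-9184 + 207) + 4*106/(-5) = -8977 + 4*(-⅕)*106 = -8977 - 424/5 = -45309/5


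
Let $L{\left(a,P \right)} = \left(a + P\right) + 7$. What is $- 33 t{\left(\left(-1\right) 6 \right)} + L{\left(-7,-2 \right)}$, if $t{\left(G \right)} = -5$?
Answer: $163$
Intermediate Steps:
$L{\left(a,P \right)} = 7 + P + a$ ($L{\left(a,P \right)} = \left(P + a\right) + 7 = 7 + P + a$)
$- 33 t{\left(\left(-1\right) 6 \right)} + L{\left(-7,-2 \right)} = \left(-33\right) \left(-5\right) - 2 = 165 - 2 = 163$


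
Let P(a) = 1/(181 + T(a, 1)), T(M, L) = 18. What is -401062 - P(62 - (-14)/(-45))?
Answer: -79811339/199 ≈ -4.0106e+5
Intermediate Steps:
P(a) = 1/199 (P(a) = 1/(181 + 18) = 1/199)
-401062 - P(62 - (-14)/(-45)) = -401062 - 1*1/199 = -401062 - 1/199 = -79811339/199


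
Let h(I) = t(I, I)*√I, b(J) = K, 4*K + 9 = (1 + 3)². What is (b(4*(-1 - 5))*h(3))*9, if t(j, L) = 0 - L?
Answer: -189*√3/4 ≈ -81.839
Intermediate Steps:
t(j, L) = -L
K = 7/4 (K = -9/4 + (1 + 3)²/4 = -9/4 + (¼)*4² = -9/4 + (¼)*16 = -9/4 + 4 = 7/4 ≈ 1.7500)
b(J) = 7/4
h(I) = -I^(3/2) (h(I) = (-I)*√I = -I^(3/2))
(b(4*(-1 - 5))*h(3))*9 = (7*(-3^(3/2))/4)*9 = (7*(-3*√3)/4)*9 = -21*√3/4*9 = -189*√3/4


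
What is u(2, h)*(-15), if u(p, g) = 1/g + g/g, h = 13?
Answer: -210/13 ≈ -16.154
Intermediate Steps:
u(p, g) = 1 + 1/g (u(p, g) = 1/g + 1 = 1 + 1/g)
u(2, h)*(-15) = ((1 + 13)/13)*(-15) = ((1/13)*14)*(-15) = (14/13)*(-15) = -210/13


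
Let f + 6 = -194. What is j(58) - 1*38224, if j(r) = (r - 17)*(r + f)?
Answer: -44046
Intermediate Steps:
f = -200 (f = -6 - 194 = -200)
j(r) = (-200 + r)*(-17 + r) (j(r) = (r - 17)*(r - 200) = (-17 + r)*(-200 + r) = (-200 + r)*(-17 + r))
j(58) - 1*38224 = (3400 + 58**2 - 217*58) - 1*38224 = (3400 + 3364 - 12586) - 38224 = -5822 - 38224 = -44046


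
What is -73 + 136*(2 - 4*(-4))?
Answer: 2375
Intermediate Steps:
-73 + 136*(2 - 4*(-4)) = -73 + 136*(2 + 16) = -73 + 136*18 = -73 + 2448 = 2375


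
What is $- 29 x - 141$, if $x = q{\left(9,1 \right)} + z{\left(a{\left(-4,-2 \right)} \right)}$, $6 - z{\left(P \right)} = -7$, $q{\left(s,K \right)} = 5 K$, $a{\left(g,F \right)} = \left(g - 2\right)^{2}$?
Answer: $-663$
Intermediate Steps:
$a{\left(g,F \right)} = \left(-2 + g\right)^{2}$
$z{\left(P \right)} = 13$ ($z{\left(P \right)} = 6 - -7 = 6 + 7 = 13$)
$x = 18$ ($x = 5 \cdot 1 + 13 = 5 + 13 = 18$)
$- 29 x - 141 = \left(-29\right) 18 - 141 = -522 - 141 = -663$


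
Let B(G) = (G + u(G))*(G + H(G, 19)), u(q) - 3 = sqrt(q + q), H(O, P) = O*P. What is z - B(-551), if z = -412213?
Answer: -6451173 + 11020*I*sqrt(1102) ≈ -6.4512e+6 + 3.6582e+5*I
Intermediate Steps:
u(q) = 3 + sqrt(2)*sqrt(q) (u(q) = 3 + sqrt(q + q) = 3 + sqrt(2*q) = 3 + sqrt(2)*sqrt(q))
B(G) = 20*G*(3 + G + sqrt(2)*sqrt(G)) (B(G) = (G + (3 + sqrt(2)*sqrt(G)))*(G + G*19) = (3 + G + sqrt(2)*sqrt(G))*(G + 19*G) = (3 + G + sqrt(2)*sqrt(G))*(20*G) = 20*G*(3 + G + sqrt(2)*sqrt(G)))
z - B(-551) = -412213 - 20*(-551)*(3 - 551 + sqrt(2)*sqrt(-551)) = -412213 - 20*(-551)*(3 - 551 + sqrt(2)*(I*sqrt(551))) = -412213 - 20*(-551)*(3 - 551 + I*sqrt(1102)) = -412213 - 20*(-551)*(-548 + I*sqrt(1102)) = -412213 - (6038960 - 11020*I*sqrt(1102)) = -412213 + (-6038960 + 11020*I*sqrt(1102)) = -6451173 + 11020*I*sqrt(1102)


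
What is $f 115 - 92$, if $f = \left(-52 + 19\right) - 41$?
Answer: $-8602$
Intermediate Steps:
$f = -74$ ($f = -33 - 41 = -74$)
$f 115 - 92 = \left(-74\right) 115 - 92 = -8510 - 92 = -8602$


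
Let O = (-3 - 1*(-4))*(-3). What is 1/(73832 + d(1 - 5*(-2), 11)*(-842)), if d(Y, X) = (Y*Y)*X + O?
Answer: -1/1044344 ≈ -9.5754e-7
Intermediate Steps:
O = -3 (O = (-3 + 4)*(-3) = 1*(-3) = -3)
d(Y, X) = -3 + X*Y² (d(Y, X) = (Y*Y)*X - 3 = Y²*X - 3 = X*Y² - 3 = -3 + X*Y²)
1/(73832 + d(1 - 5*(-2), 11)*(-842)) = 1/(73832 + (-3 + 11*(1 - 5*(-2))²)*(-842)) = 1/(73832 + (-3 + 11*(1 + 10)²)*(-842)) = 1/(73832 + (-3 + 11*11²)*(-842)) = 1/(73832 + (-3 + 11*121)*(-842)) = 1/(73832 + (-3 + 1331)*(-842)) = 1/(73832 + 1328*(-842)) = 1/(73832 - 1118176) = 1/(-1044344) = -1/1044344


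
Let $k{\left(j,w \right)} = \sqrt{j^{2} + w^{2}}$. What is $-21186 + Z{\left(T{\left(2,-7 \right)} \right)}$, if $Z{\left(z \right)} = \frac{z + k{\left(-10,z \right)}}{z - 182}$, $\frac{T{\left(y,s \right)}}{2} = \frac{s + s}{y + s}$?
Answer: $- \frac{1334720}{63} - \frac{\sqrt{821}}{441} \approx -21186.0$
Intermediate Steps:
$T{\left(y,s \right)} = \frac{4 s}{s + y}$ ($T{\left(y,s \right)} = 2 \frac{s + s}{y + s} = 2 \frac{2 s}{s + y} = \frac{4 s}{s + y}$)
$Z{\left(z \right)} = \frac{z + \sqrt{100 + z^{2}}}{-182 + z}$ ($Z{\left(z \right)} = \frac{z + \sqrt{\left(-10\right)^{2} + z^{2}}}{z - 182} = \frac{z + \sqrt{100 + z^{2}}}{-182 + z}$)
$-21186 + Z{\left(T{\left(2,-7 \right)} \right)} = -21186 + \frac{4 \left(-7\right) \frac{1}{-7 + 2} + \sqrt{100 + \left(4 \left(-7\right) \frac{1}{-7 + 2}\right)^{2}}}{-182 + 4 \left(-7\right) \frac{1}{-7 + 2}} = -21186 + \frac{4 \left(-7\right) \frac{1}{-5} + \sqrt{100 + \left(4 \left(-7\right) \frac{1}{-5}\right)^{2}}}{-182 + 4 \left(-7\right) \frac{1}{-5}} = -21186 + \frac{4 \left(-7\right) \left(- \frac{1}{5}\right) + \sqrt{100 + \left(4 \left(-7\right) \left(- \frac{1}{5}\right)\right)^{2}}}{-182 + 4 \left(-7\right) \left(- \frac{1}{5}\right)} = -21186 + \frac{\frac{28}{5} + \sqrt{100 + \left(\frac{28}{5}\right)^{2}}}{-182 + \frac{28}{5}} = -21186 + \frac{\frac{28}{5} + \sqrt{100 + \frac{784}{25}}}{- \frac{882}{5}} = -21186 - \frac{5 \left(\frac{28}{5} + \sqrt{\frac{3284}{25}}\right)}{882} = -21186 - \frac{5 \left(\frac{28}{5} + \frac{2 \sqrt{821}}{5}\right)}{882} = -21186 - \left(\frac{2}{63} + \frac{\sqrt{821}}{441}\right) = - \frac{1334720}{63} - \frac{\sqrt{821}}{441}$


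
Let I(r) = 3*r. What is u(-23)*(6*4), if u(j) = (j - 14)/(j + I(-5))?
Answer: 444/19 ≈ 23.368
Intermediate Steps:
u(j) = (-14 + j)/(-15 + j) (u(j) = (j - 14)/(j + 3*(-5)) = (-14 + j)/(j - 15) = (-14 + j)/(-15 + j))
u(-23)*(6*4) = ((-14 - 23)/(-15 - 23))*(6*4) = (-37/(-38))*24 = -1/38*(-37)*24 = (37/38)*24 = 444/19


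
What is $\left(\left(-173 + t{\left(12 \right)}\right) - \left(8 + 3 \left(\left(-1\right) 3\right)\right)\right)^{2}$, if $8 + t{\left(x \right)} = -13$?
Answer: $37249$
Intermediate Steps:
$t{\left(x \right)} = -21$ ($t{\left(x \right)} = -8 - 13 = -21$)
$\left(\left(-173 + t{\left(12 \right)}\right) - \left(8 + 3 \left(\left(-1\right) 3\right)\right)\right)^{2} = \left(\left(-173 - 21\right) - \left(8 + 3 \left(\left(-1\right) 3\right)\right)\right)^{2} = \left(-194 - -1\right)^{2} = \left(-194 + \left(-8 + 9\right)\right)^{2} = \left(-194 + 1\right)^{2} = \left(-193\right)^{2} = 37249$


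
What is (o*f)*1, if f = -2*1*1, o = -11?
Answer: 22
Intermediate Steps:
f = -2 (f = -2*1 = -2)
(o*f)*1 = -11*(-2)*1 = 22*1 = 22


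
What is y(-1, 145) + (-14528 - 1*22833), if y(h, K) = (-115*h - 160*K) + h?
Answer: -60447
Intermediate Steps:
y(h, K) = -160*K - 114*h (y(h, K) = (-160*K - 115*h) + h = -160*K - 114*h)
y(-1, 145) + (-14528 - 1*22833) = (-160*145 - 114*(-1)) + (-14528 - 1*22833) = (-23200 + 114) + (-14528 - 22833) = -23086 - 37361 = -60447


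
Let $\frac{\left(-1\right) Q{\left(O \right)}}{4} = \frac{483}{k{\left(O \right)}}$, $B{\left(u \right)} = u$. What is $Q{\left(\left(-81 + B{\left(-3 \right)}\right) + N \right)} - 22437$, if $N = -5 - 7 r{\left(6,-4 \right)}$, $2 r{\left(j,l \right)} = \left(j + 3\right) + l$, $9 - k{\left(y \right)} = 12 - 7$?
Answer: $-22920$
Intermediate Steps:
$k{\left(y \right)} = 4$ ($k{\left(y \right)} = 9 - \left(12 - 7\right) = 9 - 5 = 4$)
$r{\left(j,l \right)} = \frac{3}{2} + \frac{j}{2} + \frac{l}{2}$ ($r{\left(j,l \right)} = \frac{\left(j + 3\right) + l}{2} = \frac{\left(3 + j\right) + l}{2} = \frac{3 + j + l}{2} = \frac{3}{2} + \frac{j}{2} + \frac{l}{2}$)
$N = - \frac{45}{2}$ ($N = -5 - 7 \left(\frac{3}{2} + \frac{1}{2} \cdot 6 + \frac{1}{2} \left(-4\right)\right) = -5 - 7 \left(\frac{3}{2} + 3 - 2\right) = -5 - \frac{35}{2} = - \frac{45}{2} \approx -22.5$)
$Q{\left(O \right)} = -483$ ($Q{\left(O \right)} = - 4 \cdot \frac{483}{4} = - 4 \cdot 483 \cdot \frac{1}{4} = \left(-4\right) \frac{483}{4} = -483$)
$Q{\left(\left(-81 + B{\left(-3 \right)}\right) + N \right)} - 22437 = -483 - 22437 = -22920$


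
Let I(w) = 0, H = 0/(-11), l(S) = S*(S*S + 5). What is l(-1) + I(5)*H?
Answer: -6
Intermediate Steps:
l(S) = S*(5 + S²) (l(S) = S*(S² + 5) = S*(5 + S²))
H = 0 (H = 0*(-1/11) = 0)
l(-1) + I(5)*H = -(5 + (-1)²) + 0*0 = -(5 + 1) + 0 = -1*6 + 0 = -6 + 0 = -6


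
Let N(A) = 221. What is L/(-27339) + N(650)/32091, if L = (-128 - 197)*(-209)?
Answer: -18578968/7498597 ≈ -2.4777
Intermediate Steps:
L = 67925 (L = -325*(-209) = 67925)
L/(-27339) + N(650)/32091 = 67925/(-27339) + 221/32091 = 67925*(-1/27339) + 221*(1/32091) = -5225/2103 + 221/32091 = -18578968/7498597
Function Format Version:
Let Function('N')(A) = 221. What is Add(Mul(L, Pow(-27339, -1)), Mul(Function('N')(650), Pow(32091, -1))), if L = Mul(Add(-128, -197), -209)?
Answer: Rational(-18578968, 7498597) ≈ -2.4777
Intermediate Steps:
L = 67925 (L = Mul(-325, -209) = 67925)
Add(Mul(L, Pow(-27339, -1)), Mul(Function('N')(650), Pow(32091, -1))) = Add(Mul(67925, Pow(-27339, -1)), Mul(221, Pow(32091, -1))) = Add(Mul(67925, Rational(-1, 27339)), Mul(221, Rational(1, 32091))) = Add(Rational(-5225, 2103), Rational(221, 32091)) = Rational(-18578968, 7498597)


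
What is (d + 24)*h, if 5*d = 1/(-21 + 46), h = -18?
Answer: -54018/125 ≈ -432.14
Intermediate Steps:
d = 1/125 (d = 1/(5*(-21 + 46)) = (⅕)/25 = (⅕)*(1/25) = 1/125 ≈ 0.0080000)
(d + 24)*h = (1/125 + 24)*(-18) = (3001/125)*(-18) = -54018/125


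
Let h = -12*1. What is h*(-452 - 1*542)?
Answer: 11928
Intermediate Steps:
h = -12
h*(-452 - 1*542) = -12*(-452 - 1*542) = -12*(-452 - 542) = -12*(-994) = 11928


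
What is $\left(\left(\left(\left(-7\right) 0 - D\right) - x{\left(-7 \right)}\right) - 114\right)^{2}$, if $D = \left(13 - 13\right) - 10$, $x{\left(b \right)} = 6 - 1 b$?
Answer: $13689$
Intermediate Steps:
$x{\left(b \right)} = 6 - b$
$D = -10$ ($D = 0 - 10 = -10$)
$\left(\left(\left(\left(-7\right) 0 - D\right) - x{\left(-7 \right)}\right) - 114\right)^{2} = \left(\left(\left(\left(-7\right) 0 - -10\right) - \left(6 - -7\right)\right) - 114\right)^{2} = \left(\left(\left(0 + 10\right) - \left(6 + 7\right)\right) - 114\right)^{2} = \left(\left(10 - 13\right) - 114\right)^{2} = \left(-3 - 114\right)^{2} = \left(-117\right)^{2} = 13689$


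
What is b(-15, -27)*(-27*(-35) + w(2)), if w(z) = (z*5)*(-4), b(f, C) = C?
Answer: -24435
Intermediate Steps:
w(z) = -20*z (w(z) = (5*z)*(-4) = -20*z)
b(-15, -27)*(-27*(-35) + w(2)) = -27*(-27*(-35) - 20*2) = -27*(945 - 40) = -27*905 = -24435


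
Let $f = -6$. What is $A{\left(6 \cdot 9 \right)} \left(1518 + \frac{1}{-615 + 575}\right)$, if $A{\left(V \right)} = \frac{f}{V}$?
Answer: $- \frac{60719}{360} \approx -168.66$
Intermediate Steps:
$A{\left(V \right)} = - \frac{6}{V}$
$A{\left(6 \cdot 9 \right)} \left(1518 + \frac{1}{-615 + 575}\right) = - \frac{6}{6 \cdot 9} \left(1518 + \frac{1}{-615 + 575}\right) = - \frac{6}{54} \left(1518 + \frac{1}{-40}\right) = \left(-6\right) \frac{1}{54} \left(1518 - \frac{1}{40}\right) = \left(- \frac{1}{9}\right) \frac{60719}{40} = - \frac{60719}{360}$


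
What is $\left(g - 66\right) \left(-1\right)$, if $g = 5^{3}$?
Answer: $-59$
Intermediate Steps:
$g = 125$
$\left(g - 66\right) \left(-1\right) = \left(125 - 66\right) \left(-1\right) = 59 \left(-1\right) = -59$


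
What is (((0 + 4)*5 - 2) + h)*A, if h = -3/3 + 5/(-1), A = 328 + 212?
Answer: 6480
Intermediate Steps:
A = 540
h = -6 (h = -3*1/3 + 5*(-1) = -1 - 5 = -6)
(((0 + 4)*5 - 2) + h)*A = (((0 + 4)*5 - 2) - 6)*540 = ((4*5 - 2) - 6)*540 = ((20 - 2) - 6)*540 = (18 - 6)*540 = 12*540 = 6480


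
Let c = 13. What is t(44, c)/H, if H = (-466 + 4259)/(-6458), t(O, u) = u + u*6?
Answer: -587678/3793 ≈ -154.94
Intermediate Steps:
t(O, u) = 7*u (t(O, u) = u + 6*u = 7*u)
H = -3793/6458 (H = 3793*(-1/6458) = -3793/6458 ≈ -0.58733)
t(44, c)/H = (7*13)/(-3793/6458) = 91*(-6458/3793) = -587678/3793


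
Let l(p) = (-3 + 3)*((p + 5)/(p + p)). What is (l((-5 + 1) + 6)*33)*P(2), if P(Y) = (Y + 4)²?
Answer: 0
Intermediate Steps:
P(Y) = (4 + Y)²
l(p) = 0 (l(p) = 0*((5 + p)/((2*p))) = 0*((5 + p)*(1/(2*p))) = 0*((5 + p)/(2*p)) = 0)
(l((-5 + 1) + 6)*33)*P(2) = (0*33)*(4 + 2)² = 0*6² = 0*36 = 0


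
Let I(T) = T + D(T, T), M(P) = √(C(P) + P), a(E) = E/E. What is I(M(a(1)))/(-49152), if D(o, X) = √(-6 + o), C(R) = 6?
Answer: -√7/49152 - I*√(6 - √7)/49152 ≈ -5.3828e-5 - 3.7261e-5*I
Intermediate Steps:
a(E) = 1
M(P) = √(6 + P)
I(T) = T + √(-6 + T)
I(M(a(1)))/(-49152) = (√(6 + 1) + √(-6 + √(6 + 1)))/(-49152) = (√7 + √(-6 + √7))*(-1/49152) = -√7/49152 - √(-6 + √7)/49152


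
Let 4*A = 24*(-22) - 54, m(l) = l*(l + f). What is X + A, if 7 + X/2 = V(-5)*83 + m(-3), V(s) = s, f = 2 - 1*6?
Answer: -1895/2 ≈ -947.50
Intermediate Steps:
f = -4 (f = 2 - 6 = -4)
m(l) = l*(-4 + l) (m(l) = l*(l - 4) = l*(-4 + l))
A = -291/2 (A = (24*(-22) - 54)/4 = (-528 - 54)/4 = (¼)*(-582) = -291/2 ≈ -145.50)
X = -802 (X = -14 + 2*(-5*83 - 3*(-4 - 3)) = -14 + 2*(-415 - 3*(-7)) = -14 + 2*(-415 + 21) = -14 + 2*(-394) = -14 - 788 = -802)
X + A = -802 - 291/2 = -1895/2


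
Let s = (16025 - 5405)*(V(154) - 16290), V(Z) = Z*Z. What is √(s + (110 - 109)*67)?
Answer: √78864187 ≈ 8880.5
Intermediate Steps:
V(Z) = Z²
s = 78864120 (s = (16025 - 5405)*(154² - 16290) = 10620*(23716 - 16290) = 10620*7426 = 78864120)
√(s + (110 - 109)*67) = √(78864120 + (110 - 109)*67) = √(78864120 + 1*67) = √(78864120 + 67) = √78864187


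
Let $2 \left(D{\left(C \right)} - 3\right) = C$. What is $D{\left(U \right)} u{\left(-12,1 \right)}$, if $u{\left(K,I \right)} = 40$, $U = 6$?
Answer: $240$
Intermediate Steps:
$D{\left(C \right)} = 3 + \frac{C}{2}$
$D{\left(U \right)} u{\left(-12,1 \right)} = \left(3 + \frac{1}{2} \cdot 6\right) 40 = \left(3 + 3\right) 40 = 6 \cdot 40 = 240$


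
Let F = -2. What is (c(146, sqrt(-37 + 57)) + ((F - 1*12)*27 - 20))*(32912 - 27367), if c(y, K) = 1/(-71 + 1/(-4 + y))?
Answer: -22248647100/10081 ≈ -2.2070e+6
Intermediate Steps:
(c(146, sqrt(-37 + 57)) + ((F - 1*12)*27 - 20))*(32912 - 27367) = ((4 - 1*146)/(-285 + 71*146) + ((-2 - 1*12)*27 - 20))*(32912 - 27367) = ((4 - 146)/(-285 + 10366) + ((-2 - 12)*27 - 20))*5545 = (-142/10081 + (-14*27 - 20))*5545 = ((1/10081)*(-142) + (-378 - 20))*5545 = (-142/10081 - 398)*5545 = -4012380/10081*5545 = -22248647100/10081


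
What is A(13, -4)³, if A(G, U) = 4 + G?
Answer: 4913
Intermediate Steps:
A(13, -4)³ = (4 + 13)³ = 17³ = 4913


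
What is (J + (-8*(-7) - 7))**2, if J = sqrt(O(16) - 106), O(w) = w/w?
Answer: (49 + I*sqrt(105))**2 ≈ 2296.0 + 1004.2*I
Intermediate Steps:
O(w) = 1
J = I*sqrt(105) (J = sqrt(1 - 106) = sqrt(-105) = I*sqrt(105) ≈ 10.247*I)
(J + (-8*(-7) - 7))**2 = (I*sqrt(105) + (-8*(-7) - 7))**2 = (I*sqrt(105) + (56 - 7))**2 = (I*sqrt(105) + 49)**2 = (49 + I*sqrt(105))**2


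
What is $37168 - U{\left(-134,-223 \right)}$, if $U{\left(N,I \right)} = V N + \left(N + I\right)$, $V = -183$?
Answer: $13003$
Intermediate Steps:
$U{\left(N,I \right)} = I - 182 N$ ($U{\left(N,I \right)} = - 183 N + \left(N + I\right) = - 183 N + \left(I + N\right) = I - 182 N$)
$37168 - U{\left(-134,-223 \right)} = 37168 - \left(-223 - -24388\right) = 37168 - \left(-223 + 24388\right) = 37168 - 24165 = 13003$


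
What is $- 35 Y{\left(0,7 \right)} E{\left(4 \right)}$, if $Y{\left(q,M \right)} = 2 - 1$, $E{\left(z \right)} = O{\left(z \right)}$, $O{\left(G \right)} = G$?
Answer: $-140$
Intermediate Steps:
$E{\left(z \right)} = z$
$Y{\left(q,M \right)} = 1$ ($Y{\left(q,M \right)} = 2 - 1 = 1$)
$- 35 Y{\left(0,7 \right)} E{\left(4 \right)} = \left(-35\right) 1 \cdot 4 = \left(-35\right) 4 = -140$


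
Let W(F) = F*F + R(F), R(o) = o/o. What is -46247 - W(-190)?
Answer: -82348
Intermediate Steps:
R(o) = 1
W(F) = 1 + F**2 (W(F) = F*F + 1 = F**2 + 1 = 1 + F**2)
-46247 - W(-190) = -46247 - (1 + (-190)**2) = -46247 - (1 + 36100) = -46247 - 1*36101 = -46247 - 36101 = -82348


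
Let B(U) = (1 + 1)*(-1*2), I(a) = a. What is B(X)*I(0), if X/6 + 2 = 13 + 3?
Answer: 0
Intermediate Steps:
X = 84 (X = -12 + 6*(13 + 3) = -12 + 6*16 = -12 + 96 = 84)
B(U) = -4 (B(U) = 2*(-2) = -4)
B(X)*I(0) = -4*0 = 0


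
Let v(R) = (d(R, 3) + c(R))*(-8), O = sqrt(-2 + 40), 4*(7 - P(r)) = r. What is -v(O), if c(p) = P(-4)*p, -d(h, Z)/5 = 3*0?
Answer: 64*sqrt(38) ≈ 394.52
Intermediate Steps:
d(h, Z) = 0 (d(h, Z) = -15*0 = -5*0 = 0)
P(r) = 7 - r/4
O = sqrt(38) ≈ 6.1644
c(p) = 8*p (c(p) = (7 - 1/4*(-4))*p = (7 + 1)*p = 8*p)
v(R) = -64*R (v(R) = (0 + 8*R)*(-8) = (8*R)*(-8) = -64*R)
-v(O) = -(-64)*sqrt(38) = 64*sqrt(38)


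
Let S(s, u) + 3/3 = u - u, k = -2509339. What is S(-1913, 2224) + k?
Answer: -2509340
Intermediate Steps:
S(s, u) = -1 (S(s, u) = -1 + (u - u) = -1 + 0 = -1)
S(-1913, 2224) + k = -1 - 2509339 = -2509340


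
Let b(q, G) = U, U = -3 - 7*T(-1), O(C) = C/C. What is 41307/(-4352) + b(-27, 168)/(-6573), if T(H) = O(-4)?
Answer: -271467391/28605696 ≈ -9.4900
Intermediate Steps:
O(C) = 1
T(H) = 1
U = -10 (U = -3 - 7*1 = -3 - 7 = -10)
b(q, G) = -10
41307/(-4352) + b(-27, 168)/(-6573) = 41307/(-4352) - 10/(-6573) = 41307*(-1/4352) - 10*(-1/6573) = -41307/4352 + 10/6573 = -271467391/28605696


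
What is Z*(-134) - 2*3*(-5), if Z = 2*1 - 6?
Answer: 566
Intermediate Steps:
Z = -4 (Z = 2 - 6 = -4)
Z*(-134) - 2*3*(-5) = -4*(-134) - 2*3*(-5) = 536 - 6*(-5) = 536 + 30 = 566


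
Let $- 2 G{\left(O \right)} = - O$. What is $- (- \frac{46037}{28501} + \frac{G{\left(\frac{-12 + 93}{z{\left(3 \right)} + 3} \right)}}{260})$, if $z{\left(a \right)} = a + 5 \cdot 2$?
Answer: $\frac{380719259}{237128320} \approx 1.6055$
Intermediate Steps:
$z{\left(a \right)} = 10 + a$ ($z{\left(a \right)} = a + 10 = 10 + a$)
$G{\left(O \right)} = \frac{O}{2}$ ($G{\left(O \right)} = - \frac{\left(-1\right) O}{2} = \frac{O}{2}$)
$- (- \frac{46037}{28501} + \frac{G{\left(\frac{-12 + 93}{z{\left(3 \right)} + 3} \right)}}{260}) = - (- \frac{46037}{28501} + \frac{\frac{1}{2} \frac{-12 + 93}{\left(10 + 3\right) + 3}}{260}) = - (\left(-46037\right) \frac{1}{28501} + \frac{81 \frac{1}{13 + 3}}{2} \cdot \frac{1}{260}) = - (- \frac{46037}{28501} + \frac{81 \cdot \frac{1}{16}}{2} \cdot \frac{1}{260}) = - (- \frac{46037}{28501} + \frac{1}{2} \cdot \frac{81}{16} \cdot \frac{1}{260}) = - (- \frac{46037}{28501} + \frac{81}{32} \cdot \frac{1}{260}) = - (- \frac{46037}{28501} + \frac{81}{8320}) = \left(-1\right) \left(- \frac{380719259}{237128320}\right) = \frac{380719259}{237128320}$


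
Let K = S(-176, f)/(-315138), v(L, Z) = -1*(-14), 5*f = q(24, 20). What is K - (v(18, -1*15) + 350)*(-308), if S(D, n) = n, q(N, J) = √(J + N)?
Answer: 112112 - √11/787845 ≈ 1.1211e+5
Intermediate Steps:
f = 2*√11/5 (f = √(20 + 24)/5 = √44/5 = (2*√11)/5 = 2*√11/5 ≈ 1.3267)
v(L, Z) = 14
K = -√11/787845 (K = (2*√11/5)/(-315138) = (2*√11/5)*(-1/315138) = -√11/787845 ≈ -4.2097e-6)
K - (v(18, -1*15) + 350)*(-308) = -√11/787845 - (14 + 350)*(-308) = -√11/787845 - 364*(-308) = -√11/787845 - 1*(-112112) = -√11/787845 + 112112 = 112112 - √11/787845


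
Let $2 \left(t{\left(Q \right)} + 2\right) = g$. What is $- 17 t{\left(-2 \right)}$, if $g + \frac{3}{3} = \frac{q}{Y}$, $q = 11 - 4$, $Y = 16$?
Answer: $\frac{1241}{32} \approx 38.781$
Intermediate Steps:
$q = 7$
$g = - \frac{9}{16}$ ($g = -1 + \frac{7}{16} = - \frac{9}{16} \approx -0.5625$)
$t{\left(Q \right)} = - \frac{73}{32}$ ($t{\left(Q \right)} = -2 + \frac{1}{2} \left(- \frac{9}{16}\right) = -2 - \frac{9}{32} = - \frac{73}{32}$)
$- 17 t{\left(-2 \right)} = \left(-17\right) \left(- \frac{73}{32}\right) = \frac{1241}{32}$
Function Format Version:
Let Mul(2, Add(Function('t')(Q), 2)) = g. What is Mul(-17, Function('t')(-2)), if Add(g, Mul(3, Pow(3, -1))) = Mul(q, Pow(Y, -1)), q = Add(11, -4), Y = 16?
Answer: Rational(1241, 32) ≈ 38.781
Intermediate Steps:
q = 7
g = Rational(-9, 16) (g = Add(-1, Mul(7, Pow(16, -1))) = Add(-1, Mul(7, Rational(1, 16))) = Add(-1, Rational(7, 16)) = Rational(-9, 16) ≈ -0.56250)
Function('t')(Q) = Rational(-73, 32) (Function('t')(Q) = Add(-2, Mul(Rational(1, 2), Rational(-9, 16))) = Add(-2, Rational(-9, 32)) = Rational(-73, 32))
Mul(-17, Function('t')(-2)) = Mul(-17, Rational(-73, 32)) = Rational(1241, 32)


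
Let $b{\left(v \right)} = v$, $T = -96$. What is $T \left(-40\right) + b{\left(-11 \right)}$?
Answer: $3829$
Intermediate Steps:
$T \left(-40\right) + b{\left(-11 \right)} = \left(-96\right) \left(-40\right) - 11 = 3840 - 11 = 3829$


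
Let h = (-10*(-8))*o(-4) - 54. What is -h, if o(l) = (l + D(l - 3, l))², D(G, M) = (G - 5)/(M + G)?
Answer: -75386/121 ≈ -623.02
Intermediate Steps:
D(G, M) = (-5 + G)/(G + M)
o(l) = (l + (-8 + l)/(-3 + 2*l))² (o(l) = (l + (-5 + (l - 3))/((l - 3) + l))² = (l + (-5 + (-3 + l))/((-3 + l) + l))² = (l + (-8 + l)/(-3 + 2*l))²)
h = 75386/121 (h = (-10*(-8))*((-8 - 4 - 4*(-3 + 2*(-4)))²/(-3 + 2*(-4))²) - 54 = 80*((-8 - 4 - 4*(-3 - 8))²/(-3 - 8)²) - 54 = 80*((-8 - 4 - 4*(-11))²/(-11)²) - 54 = 80*((-8 - 4 + 44)²/121) - 54 = 80*((1/121)*32²) - 54 = 80*((1/121)*1024) - 54 = 80*(1024/121) - 54 = 81920/121 - 54 = 75386/121 ≈ 623.02)
-h = -1*75386/121 = -75386/121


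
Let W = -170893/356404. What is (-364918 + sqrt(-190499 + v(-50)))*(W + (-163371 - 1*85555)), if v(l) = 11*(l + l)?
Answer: 16187469267839623/178202 - 88718392997*I*sqrt(191599)/356404 ≈ 9.0838e+10 - 1.0896e+8*I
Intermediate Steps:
W = -170893/356404 (W = -170893*1/356404 = -170893/356404 ≈ -0.47949)
v(l) = 22*l (v(l) = 11*(2*l) = 22*l)
(-364918 + sqrt(-190499 + v(-50)))*(W + (-163371 - 1*85555)) = (-364918 + sqrt(-190499 + 22*(-50)))*(-170893/356404 + (-163371 - 1*85555)) = (-364918 + sqrt(-190499 - 1100))*(-170893/356404 + (-163371 - 85555)) = (-364918 + sqrt(-191599))*(-170893/356404 - 248926) = (-364918 + I*sqrt(191599))*(-88718392997/356404) = 16187469267839623/178202 - 88718392997*I*sqrt(191599)/356404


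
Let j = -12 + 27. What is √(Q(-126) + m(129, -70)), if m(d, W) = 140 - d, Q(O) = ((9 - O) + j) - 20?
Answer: √141 ≈ 11.874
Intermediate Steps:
j = 15
Q(O) = 4 - O (Q(O) = ((9 - O) + 15) - 20 = (24 - O) - 20 = 4 - O)
√(Q(-126) + m(129, -70)) = √((4 - 1*(-126)) + (140 - 1*129)) = √((4 + 126) + (140 - 129)) = √(130 + 11) = √141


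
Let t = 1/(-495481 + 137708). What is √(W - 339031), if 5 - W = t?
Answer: I*√256780137038349/27521 ≈ 582.26*I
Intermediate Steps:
t = -1/357773 (t = 1/(-357773) = -1/357773 ≈ -2.7951e-6)
W = 1788866/357773 (W = 5 - 1*(-1/357773) = 5 + 1/357773 = 1788866/357773 ≈ 5.0000)
√(W - 339031) = √(1788866/357773 - 339031) = √(-121294349097/357773) = I*√256780137038349/27521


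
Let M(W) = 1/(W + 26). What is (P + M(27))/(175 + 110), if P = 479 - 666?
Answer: -1982/3021 ≈ -0.65607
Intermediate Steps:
M(W) = 1/(26 + W)
P = -187
(P + M(27))/(175 + 110) = (-187 + 1/(26 + 27))/(175 + 110) = (-187 + 1/53)/285 = (1/285)*(-9910/53) = -1982/3021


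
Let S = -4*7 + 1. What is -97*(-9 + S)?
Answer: 3492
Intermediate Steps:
S = -27 (S = -28 + 1 = -27)
-97*(-9 + S) = -97*(-9 - 27) = -97*(-36) = 3492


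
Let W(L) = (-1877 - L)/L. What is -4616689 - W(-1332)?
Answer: -6149430293/1332 ≈ -4.6167e+6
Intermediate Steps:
W(L) = (-1877 - L)/L
-4616689 - W(-1332) = -4616689 - (-1877 - 1*(-1332))/(-1332) = -4616689 - (-1)*(-1877 + 1332)/1332 = -4616689 - (-1)*(-545)/1332 = -4616689 - 1*545/1332 = -4616689 - 545/1332 = -6149430293/1332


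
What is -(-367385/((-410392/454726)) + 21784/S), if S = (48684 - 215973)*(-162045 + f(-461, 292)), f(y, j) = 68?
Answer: -2263403315291036121179/5560189928554188 ≈ -4.0707e+5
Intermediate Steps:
S = 27096970353 (S = (48684 - 215973)*(-162045 + 68) = -167289*(-161977) = 27096970353)
-(-367385/((-410392/454726)) + 21784/S) = -(-367385/((-410392/454726)) + 21784/27096970353) = -(-367385/((-410392*1/454726)) + 21784*(1/27096970353)) = -(-367385/(-205196/227363) + 21784/27096970353) = -(-367385*(-227363/205196) + 21784/27096970353) = -(83529755755/205196 + 21784/27096970353) = -1*2263403315291036121179/5560189928554188 = -2263403315291036121179/5560189928554188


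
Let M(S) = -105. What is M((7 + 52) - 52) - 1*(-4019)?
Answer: 3914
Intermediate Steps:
M((7 + 52) - 52) - 1*(-4019) = -105 - 1*(-4019) = -105 + 4019 = 3914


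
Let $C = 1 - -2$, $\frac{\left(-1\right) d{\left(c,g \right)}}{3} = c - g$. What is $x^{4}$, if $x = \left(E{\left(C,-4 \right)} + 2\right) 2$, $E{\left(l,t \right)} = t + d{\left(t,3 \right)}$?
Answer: $2085136$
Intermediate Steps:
$d{\left(c,g \right)} = - 3 c + 3 g$ ($d{\left(c,g \right)} = - 3 \left(c - g\right) = - 3 c + 3 g$)
$C = 3$ ($C = 1 + 2 = 3$)
$E{\left(l,t \right)} = 9 - 2 t$ ($E{\left(l,t \right)} = t - \left(-9 + 3 t\right) = 9 - 2 t$)
$x = 38$ ($x = \left(\left(9 - -8\right) + 2\right) 2 = \left(\left(9 + 8\right) + 2\right) 2 = \left(17 + 2\right) 2 = 19 \cdot 2 = 38$)
$x^{4} = 38^{4} = 2085136$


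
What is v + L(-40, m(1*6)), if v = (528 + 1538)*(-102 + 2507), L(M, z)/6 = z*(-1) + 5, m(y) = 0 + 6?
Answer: 4968724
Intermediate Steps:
m(y) = 6
L(M, z) = 30 - 6*z (L(M, z) = 6*(z*(-1) + 5) = 6*(-z + 5) = 6*(5 - z) = 30 - 6*z)
v = 4968730 (v = 2066*2405 = 4968730)
v + L(-40, m(1*6)) = 4968730 + (30 - 6*6) = 4968730 + (30 - 36) = 4968730 - 6 = 4968724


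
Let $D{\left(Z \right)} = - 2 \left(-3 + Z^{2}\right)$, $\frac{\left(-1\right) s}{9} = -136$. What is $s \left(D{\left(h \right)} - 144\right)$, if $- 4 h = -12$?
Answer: $-190944$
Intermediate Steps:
$s = 1224$ ($s = \left(-9\right) \left(-136\right) = 1224$)
$h = 3$ ($h = \left(- \frac{1}{4}\right) \left(-12\right) = 3$)
$D{\left(Z \right)} = 6 - 2 Z^{2}$
$s \left(D{\left(h \right)} - 144\right) = 1224 \left(\left(6 - 2 \cdot 3^{2}\right) - 144\right) = 1224 \left(\left(6 - 18\right) - 144\right) = 1224 \left(-12 - 144\right) = 1224 \left(-156\right) = -190944$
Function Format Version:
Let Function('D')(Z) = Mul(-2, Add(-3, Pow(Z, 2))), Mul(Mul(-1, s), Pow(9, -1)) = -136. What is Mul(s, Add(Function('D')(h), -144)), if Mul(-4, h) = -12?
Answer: -190944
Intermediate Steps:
s = 1224 (s = Mul(-9, -136) = 1224)
h = 3 (h = Mul(Rational(-1, 4), -12) = 3)
Function('D')(Z) = Add(6, Mul(-2, Pow(Z, 2)))
Mul(s, Add(Function('D')(h), -144)) = Mul(1224, Add(Add(6, Mul(-2, Pow(3, 2))), -144)) = Mul(1224, Add(Add(6, Mul(-2, 9)), -144)) = Mul(1224, Add(Add(6, -18), -144)) = Mul(1224, Add(-12, -144)) = Mul(1224, -156) = -190944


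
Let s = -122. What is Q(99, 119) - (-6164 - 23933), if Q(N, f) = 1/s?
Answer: 3671833/122 ≈ 30097.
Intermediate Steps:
Q(N, f) = -1/122 (Q(N, f) = 1/(-122) = -1/122)
Q(99, 119) - (-6164 - 23933) = -1/122 - (-6164 - 23933) = -1/122 - 1*(-30097) = -1/122 + 30097 = 3671833/122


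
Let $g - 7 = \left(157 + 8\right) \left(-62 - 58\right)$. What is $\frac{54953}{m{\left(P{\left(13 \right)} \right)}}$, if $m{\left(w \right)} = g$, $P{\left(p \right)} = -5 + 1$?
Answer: $- \frac{54953}{19793} \approx -2.7764$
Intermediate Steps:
$g = -19793$ ($g = 7 + \left(157 + 8\right) \left(-62 - 58\right) = 7 + 165 \left(-120\right) = 7 - 19800 = -19793$)
$P{\left(p \right)} = -4$
$m{\left(w \right)} = -19793$
$\frac{54953}{m{\left(P{\left(13 \right)} \right)}} = \frac{54953}{-19793} = 54953 \left(- \frac{1}{19793}\right) = - \frac{54953}{19793}$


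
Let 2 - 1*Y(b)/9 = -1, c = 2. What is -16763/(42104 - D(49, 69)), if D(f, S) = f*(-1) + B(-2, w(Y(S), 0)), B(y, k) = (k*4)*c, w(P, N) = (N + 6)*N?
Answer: -16763/42153 ≈ -0.39767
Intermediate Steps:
Y(b) = 27 (Y(b) = 18 - 9*(-1) = 18 + 9 = 27)
w(P, N) = N*(6 + N) (w(P, N) = (6 + N)*N = N*(6 + N))
B(y, k) = 8*k (B(y, k) = (k*4)*2 = (4*k)*2 = 8*k)
D(f, S) = -f (D(f, S) = f*(-1) + 8*(0*(6 + 0)) = -f + 8*(0*6) = -f + 8*0 = -f + 0 = -f)
-16763/(42104 - D(49, 69)) = -16763/(42104 - (-1)*49) = -16763/(42104 - 1*(-49)) = -16763/(42104 + 49) = -16763/42153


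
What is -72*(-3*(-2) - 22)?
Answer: 1152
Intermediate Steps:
-72*(-3*(-2) - 22) = -72*(6 - 22) = -72*(-16) = 1152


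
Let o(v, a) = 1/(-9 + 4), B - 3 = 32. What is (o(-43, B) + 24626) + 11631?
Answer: 181284/5 ≈ 36257.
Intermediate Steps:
B = 35 (B = 3 + 32 = 35)
o(v, a) = -1/5 (o(v, a) = 1/(-5) = -1/5)
(o(-43, B) + 24626) + 11631 = (-1/5 + 24626) + 11631 = 123129/5 + 11631 = 181284/5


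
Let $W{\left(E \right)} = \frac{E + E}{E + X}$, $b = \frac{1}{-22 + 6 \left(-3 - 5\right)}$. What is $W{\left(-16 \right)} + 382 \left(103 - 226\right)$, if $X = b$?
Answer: $- \frac{52669066}{1121} \approx -46984.0$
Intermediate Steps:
$b = - \frac{1}{70}$ ($b = \frac{1}{-22 + 6 \left(-8\right)} = \frac{1}{-22 - 48} = \frac{1}{-70} = - \frac{1}{70} \approx -0.014286$)
$X = - \frac{1}{70} \approx -0.014286$
$W{\left(E \right)} = \frac{2 E}{- \frac{1}{70} + E}$ ($W{\left(E \right)} = \frac{E + E}{E - \frac{1}{70}} = \frac{2 E}{- \frac{1}{70} + E}$)
$W{\left(-16 \right)} + 382 \left(103 - 226\right) = 140 \left(-16\right) \frac{1}{-1 + 70 \left(-16\right)} + 382 \left(103 - 226\right) = 140 \left(-16\right) \frac{1}{-1 - 1120} + 382 \left(103 - 226\right) = 140 \left(-16\right) \frac{1}{-1121} + 382 \left(-123\right) = 140 \left(-16\right) \left(- \frac{1}{1121}\right) - 46986 = \frac{2240}{1121} - 46986 = - \frac{52669066}{1121}$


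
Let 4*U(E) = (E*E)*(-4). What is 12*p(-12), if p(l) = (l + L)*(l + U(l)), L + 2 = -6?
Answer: 37440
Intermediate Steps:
L = -8 (L = -2 - 6 = -8)
U(E) = -E² (U(E) = ((E*E)*(-4))/4 = (E²*(-4))/4 = (-4*E²)/4 = -E²)
p(l) = (-8 + l)*(l - l²) (p(l) = (l - 8)*(l - l²) = (-8 + l)*(l - l²))
12*p(-12) = 12*(-12*(-8 - 1*(-12)² + 9*(-12))) = 12*(-12*(-8 - 1*144 - 108)) = 12*(-12*(-8 - 144 - 108)) = 12*(-12*(-260)) = 12*3120 = 37440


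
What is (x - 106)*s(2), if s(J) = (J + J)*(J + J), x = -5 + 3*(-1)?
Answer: -1824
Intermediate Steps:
x = -8 (x = -5 - 3 = -8)
s(J) = 4*J² (s(J) = (2*J)*(2*J) = 4*J²)
(x - 106)*s(2) = (-8 - 106)*(4*2²) = -456*4 = -114*16 = -1824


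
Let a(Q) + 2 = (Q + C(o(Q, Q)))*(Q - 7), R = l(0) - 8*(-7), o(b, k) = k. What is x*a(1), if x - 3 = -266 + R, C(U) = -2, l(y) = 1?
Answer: -824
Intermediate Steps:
R = 57 (R = 1 - 8*(-7) = 1 + 56 = 57)
x = -206 (x = 3 + (-266 + 57) = 3 - 209 = -206)
a(Q) = -2 + (-7 + Q)*(-2 + Q) (a(Q) = -2 + (Q - 2)*(Q - 7) = -2 + (-2 + Q)*(-7 + Q) = -2 + (-7 + Q)*(-2 + Q))
x*a(1) = -206*(12 + 1² - 9*1) = -206*(12 + 1 - 9) = -206*4 = -824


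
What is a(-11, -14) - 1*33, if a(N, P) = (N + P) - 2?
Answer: -60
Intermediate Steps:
a(N, P) = -2 + N + P
a(-11, -14) - 1*33 = (-2 - 11 - 14) - 1*33 = -27 - 33 = -60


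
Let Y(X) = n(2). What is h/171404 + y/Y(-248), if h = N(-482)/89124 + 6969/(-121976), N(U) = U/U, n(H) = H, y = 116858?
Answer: 27218141788591671101/465832750667424 ≈ 58429.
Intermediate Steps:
N(U) = 1
Y(X) = 2
h = -155245795/2717747256 (h = 1/89124 + 6969/(-121976) = 1*(1/89124) + 6969*(-1/121976) = 1/89124 - 6969/121976 = -155245795/2717747256 ≈ -0.057123)
h/171404 + y/Y(-248) = -155245795/2717747256/171404 + 116858/2 = -155245795/2717747256*1/171404 + 116858*(½) = -155245795/465832750667424 + 58429 = 27218141788591671101/465832750667424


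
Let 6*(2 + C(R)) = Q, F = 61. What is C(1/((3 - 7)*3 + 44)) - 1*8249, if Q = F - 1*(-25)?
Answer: -24710/3 ≈ -8236.7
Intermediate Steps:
Q = 86 (Q = 61 - 1*(-25) = 61 + 25 = 86)
C(R) = 37/3 (C(R) = -2 + (⅙)*86 = -2 + 43/3 = 37/3)
C(1/((3 - 7)*3 + 44)) - 1*8249 = 37/3 - 1*8249 = 37/3 - 8249 = -24710/3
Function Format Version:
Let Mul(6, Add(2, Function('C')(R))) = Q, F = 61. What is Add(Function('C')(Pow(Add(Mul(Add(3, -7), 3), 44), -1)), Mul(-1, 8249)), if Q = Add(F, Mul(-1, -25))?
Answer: Rational(-24710, 3) ≈ -8236.7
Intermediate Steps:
Q = 86 (Q = Add(61, Mul(-1, -25)) = Add(61, 25) = 86)
Function('C')(R) = Rational(37, 3) (Function('C')(R) = Add(-2, Mul(Rational(1, 6), 86)) = Add(-2, Rational(43, 3)) = Rational(37, 3))
Add(Function('C')(Pow(Add(Mul(Add(3, -7), 3), 44), -1)), Mul(-1, 8249)) = Add(Rational(37, 3), Mul(-1, 8249)) = Add(Rational(37, 3), -8249) = Rational(-24710, 3)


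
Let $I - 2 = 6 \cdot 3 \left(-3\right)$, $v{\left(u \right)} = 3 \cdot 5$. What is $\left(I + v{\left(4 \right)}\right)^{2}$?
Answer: $1369$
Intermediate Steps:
$v{\left(u \right)} = 15$
$I = -52$ ($I = 2 + 6 \cdot 3 \left(-3\right) = 2 + 18 \left(-3\right) = 2 - 54 = -52$)
$\left(I + v{\left(4 \right)}\right)^{2} = \left(-52 + 15\right)^{2} = \left(-37\right)^{2} = 1369$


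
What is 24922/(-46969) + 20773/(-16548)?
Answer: -1388096293/777243012 ≈ -1.7859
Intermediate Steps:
24922/(-46969) + 20773/(-16548) = 24922*(-1/46969) + 20773*(-1/16548) = -24922/46969 - 20773/16548 = -1388096293/777243012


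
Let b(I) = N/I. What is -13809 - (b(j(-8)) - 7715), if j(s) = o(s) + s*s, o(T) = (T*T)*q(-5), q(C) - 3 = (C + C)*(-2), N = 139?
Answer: -9360523/1536 ≈ -6094.1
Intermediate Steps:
q(C) = 3 - 4*C (q(C) = 3 + (C + C)*(-2) = 3 + (2*C)*(-2) = 3 - 4*C)
o(T) = 23*T² (o(T) = (T*T)*(3 - 4*(-5)) = T²*(3 + 20) = T²*23 = 23*T²)
j(s) = 24*s² (j(s) = 23*s² + s*s = 23*s² + s² = 24*s²)
b(I) = 139/I
-13809 - (b(j(-8)) - 7715) = -13809 - (139/((24*(-8)²)) - 7715) = -13809 - (139/((24*64)) - 7715) = -13809 - (139/1536 - 7715) = -13809 - 1*(-11850101/1536) = -13809 + 11850101/1536 = -9360523/1536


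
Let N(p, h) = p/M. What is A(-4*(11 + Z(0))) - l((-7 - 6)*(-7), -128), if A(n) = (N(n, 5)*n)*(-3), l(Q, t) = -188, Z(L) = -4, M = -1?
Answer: 2540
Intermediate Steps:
N(p, h) = -p (N(p, h) = p/(-1) = p*(-1) = -p)
A(n) = 3*n**2 (A(n) = ((-n)*n)*(-3) = -n**2*(-3) = 3*n**2)
A(-4*(11 + Z(0))) - l((-7 - 6)*(-7), -128) = 3*(-4*(11 - 4))**2 - 1*(-188) = 3*(-4*7)**2 + 188 = 3*(-28)**2 + 188 = 3*784 + 188 = 2352 + 188 = 2540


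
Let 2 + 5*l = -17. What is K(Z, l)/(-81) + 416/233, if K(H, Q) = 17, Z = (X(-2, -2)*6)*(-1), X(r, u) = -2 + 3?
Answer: 29735/18873 ≈ 1.5755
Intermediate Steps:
X(r, u) = 1
Z = -6 (Z = (1*6)*(-1) = 6*(-1) = -6)
l = -19/5 (l = -⅖ + (⅕)*(-17) = -⅖ - 17/5 = -19/5 ≈ -3.8000)
K(Z, l)/(-81) + 416/233 = 17/(-81) + 416/233 = 17*(-1/81) + 416*(1/233) = -17/81 + 416/233 = 29735/18873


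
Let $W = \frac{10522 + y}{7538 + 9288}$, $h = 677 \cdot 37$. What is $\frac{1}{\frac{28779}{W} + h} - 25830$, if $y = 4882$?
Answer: $- \frac{11237215571048}{435045125} \approx -25830.0$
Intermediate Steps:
$h = 25049$
$W = \frac{7702}{8413}$ ($W = \frac{10522 + 4882}{7538 + 9288} = \frac{15404}{16826} = 15404 \cdot \frac{1}{16826} = \frac{7702}{8413} \approx 0.91549$)
$\frac{1}{\frac{28779}{W} + h} - 25830 = \frac{1}{\frac{28779}{\frac{7702}{8413}} + 25049} - 25830 = \frac{1}{28779 \cdot \frac{8413}{7702} + 25049} - 25830 = \frac{1}{\frac{242117727}{7702} + 25049} - 25830 = \frac{1}{\frac{435045125}{7702}} - 25830 = \frac{7702}{435045125} - 25830 = - \frac{11237215571048}{435045125}$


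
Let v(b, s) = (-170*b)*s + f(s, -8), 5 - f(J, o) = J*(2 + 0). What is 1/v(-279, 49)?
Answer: 1/2323977 ≈ 4.3030e-7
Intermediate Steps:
f(J, o) = 5 - 2*J (f(J, o) = 5 - J*(2 + 0) = 5 - J*2 = 5 - 2*J)
v(b, s) = 5 - 2*s - 170*b*s (v(b, s) = (-170*b)*s + (5 - 2*s) = -170*b*s + (5 - 2*s) = 5 - 2*s - 170*b*s)
1/v(-279, 49) = 1/(5 - 2*49 - 170*(-279)*49) = 1/(5 - 98 + 2324070) = 1/2323977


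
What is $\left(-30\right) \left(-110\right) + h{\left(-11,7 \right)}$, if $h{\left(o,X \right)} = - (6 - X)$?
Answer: $3301$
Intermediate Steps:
$h{\left(o,X \right)} = -6 + X$
$\left(-30\right) \left(-110\right) + h{\left(-11,7 \right)} = \left(-30\right) \left(-110\right) + \left(-6 + 7\right) = 3300 + 1 = 3301$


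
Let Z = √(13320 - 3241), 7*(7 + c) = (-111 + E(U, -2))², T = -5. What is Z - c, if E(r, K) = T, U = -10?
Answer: -13407/7 + √10079 ≈ -1814.9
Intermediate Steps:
E(r, K) = -5
c = 13407/7 (c = -7 + (-111 - 5)²/7 = -7 + (⅐)*(-116)² = -7 + (⅐)*13456 = -7 + 13456/7 = 13407/7 ≈ 1915.3)
Z = √10079 ≈ 100.39
Z - c = √10079 - 1*13407/7 = √10079 - 13407/7 = -13407/7 + √10079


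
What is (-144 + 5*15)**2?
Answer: 4761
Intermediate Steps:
(-144 + 5*15)**2 = (-144 + 75)**2 = (-69)**2 = 4761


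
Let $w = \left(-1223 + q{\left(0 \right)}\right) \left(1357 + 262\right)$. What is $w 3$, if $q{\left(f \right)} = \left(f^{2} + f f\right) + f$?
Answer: $-5940111$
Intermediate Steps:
$q{\left(f \right)} = f + 2 f^{2}$ ($q{\left(f \right)} = \left(f^{2} + f^{2}\right) + f = 2 f^{2} + f = f + 2 f^{2}$)
$w = -1980037$ ($w = \left(-1223 + 0 \left(1 + 2 \cdot 0\right)\right) \left(1357 + 262\right) = \left(-1223 + 0 \left(1 + 0\right)\right) 1619 = \left(-1223 + 0 \cdot 1\right) 1619 = \left(-1223 + 0\right) 1619 = \left(-1223\right) 1619 = -1980037$)
$w 3 = \left(-1980037\right) 3 = -5940111$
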